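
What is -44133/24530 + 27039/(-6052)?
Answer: -465179793/74227780 ≈ -6.2669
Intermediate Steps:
-44133/24530 + 27039/(-6052) = -44133*1/24530 + 27039*(-1/6052) = -44133/24530 - 27039/6052 = -465179793/74227780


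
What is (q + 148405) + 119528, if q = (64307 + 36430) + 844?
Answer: 369514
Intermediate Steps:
q = 101581 (q = 100737 + 844 = 101581)
(q + 148405) + 119528 = (101581 + 148405) + 119528 = 249986 + 119528 = 369514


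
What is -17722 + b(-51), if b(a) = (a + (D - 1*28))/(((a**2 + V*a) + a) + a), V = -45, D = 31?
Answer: -14159886/799 ≈ -17722.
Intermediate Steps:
b(a) = (3 + a)/(a**2 - 43*a) (b(a) = (a + (31 - 1*28))/(((a**2 - 45*a) + a) + a) = (a + (31 - 28))/((a**2 - 44*a) + a) = (a + 3)/(a**2 - 43*a) = (3 + a)/(a**2 - 43*a))
-17722 + b(-51) = -17722 + (3 - 51)/((-51)*(-43 - 51)) = -17722 - 1/51*(-48)/(-94) = -17722 - 1/51*(-1/94)*(-48) = -17722 - 8/799 = -14159886/799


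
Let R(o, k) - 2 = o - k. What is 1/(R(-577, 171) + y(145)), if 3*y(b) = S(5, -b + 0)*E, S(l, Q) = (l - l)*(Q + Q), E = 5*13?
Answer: -1/746 ≈ -0.0013405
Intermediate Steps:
E = 65
R(o, k) = 2 + o - k (R(o, k) = 2 + (o - k) = 2 + o - k)
S(l, Q) = 0 (S(l, Q) = 0*(2*Q) = 0)
y(b) = 0 (y(b) = (0*65)/3 = (⅓)*0 = 0)
1/(R(-577, 171) + y(145)) = 1/((2 - 577 - 1*171) + 0) = 1/((2 - 577 - 171) + 0) = 1/(-746 + 0) = 1/(-746) = -1/746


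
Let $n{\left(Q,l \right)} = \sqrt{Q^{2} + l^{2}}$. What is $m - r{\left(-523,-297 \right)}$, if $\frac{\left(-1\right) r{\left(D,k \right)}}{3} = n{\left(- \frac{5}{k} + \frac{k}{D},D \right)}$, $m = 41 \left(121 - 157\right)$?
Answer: $-1476 + \frac{\sqrt{6599639252799745}}{51777} \approx 93.001$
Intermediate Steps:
$m = -1476$ ($m = 41 \left(-36\right) = -1476$)
$r{\left(D,k \right)} = - 3 \sqrt{D^{2} + \left(- \frac{5}{k} + \frac{k}{D}\right)^{2}}$ ($r{\left(D,k \right)} = - 3 \sqrt{\left(- \frac{5}{k} + \frac{k}{D}\right)^{2} + D^{2}} = - 3 \sqrt{D^{2} + \left(- \frac{5}{k} + \frac{k}{D}\right)^{2}}$)
$m - r{\left(-523,-297 \right)} = -1476 - - 3 \sqrt{\left(-523\right)^{2} - \frac{10}{-523} + \frac{25}{88209} + \frac{\left(-297\right)^{2}}{273529}} = -1476 - - 3 \sqrt{273529 - - \frac{10}{523} + 25 \cdot \frac{1}{88209} + \frac{1}{273529} \cdot 88209} = -1476 - - 3 \sqrt{273529 + \frac{10}{523} + \frac{25}{88209} + \frac{88209}{273529}} = -1476 - - 3 \sqrt{\frac{6599639252799745}{24127719561}} = -1476 - - 3 \frac{\sqrt{6599639252799745}}{155331} = -1476 - - \frac{\sqrt{6599639252799745}}{51777} = -1476 + \frac{\sqrt{6599639252799745}}{51777}$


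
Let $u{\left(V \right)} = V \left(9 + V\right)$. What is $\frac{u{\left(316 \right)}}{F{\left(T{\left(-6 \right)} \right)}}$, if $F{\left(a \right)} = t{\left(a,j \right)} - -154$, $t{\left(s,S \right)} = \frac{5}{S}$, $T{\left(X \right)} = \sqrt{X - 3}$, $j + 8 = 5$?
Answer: $\frac{308100}{457} \approx 674.18$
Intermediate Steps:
$j = -3$ ($j = -8 + 5 = -3$)
$T{\left(X \right)} = \sqrt{-3 + X}$
$F{\left(a \right)} = \frac{457}{3}$ ($F{\left(a \right)} = \frac{5}{-3} - -154 = 5 \left(- \frac{1}{3}\right) + 154 = - \frac{5}{3} + 154 = \frac{457}{3}$)
$\frac{u{\left(316 \right)}}{F{\left(T{\left(-6 \right)} \right)}} = \frac{316 \left(9 + 316\right)}{\frac{457}{3}} = 316 \cdot 325 \cdot \frac{3}{457} = 102700 \cdot \frac{3}{457} = \frac{308100}{457}$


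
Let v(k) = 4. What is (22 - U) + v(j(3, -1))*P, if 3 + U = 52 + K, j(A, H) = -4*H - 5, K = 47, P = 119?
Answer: 402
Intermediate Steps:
j(A, H) = -5 - 4*H
U = 96 (U = -3 + (52 + 47) = -3 + 99 = 96)
(22 - U) + v(j(3, -1))*P = (22 - 1*96) + 4*119 = (22 - 96) + 476 = -74 + 476 = 402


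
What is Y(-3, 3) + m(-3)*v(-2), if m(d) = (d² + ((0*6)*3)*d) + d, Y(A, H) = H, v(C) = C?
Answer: -9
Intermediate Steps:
m(d) = d + d² (m(d) = (d² + (0*3)*d) + d = (d² + 0*d) + d = (d² + 0) + d = d² + d = d + d²)
Y(-3, 3) + m(-3)*v(-2) = 3 - 3*(1 - 3)*(-2) = 3 - 3*(-2)*(-2) = 3 + 6*(-2) = 3 - 12 = -9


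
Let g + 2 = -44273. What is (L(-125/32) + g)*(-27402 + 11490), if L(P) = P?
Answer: 2818263825/4 ≈ 7.0457e+8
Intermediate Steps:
g = -44275 (g = -2 - 44273 = -44275)
(L(-125/32) + g)*(-27402 + 11490) = (-125/32 - 44275)*(-27402 + 11490) = (-125*1/32 - 44275)*(-15912) = (-125/32 - 44275)*(-15912) = -1416925/32*(-15912) = 2818263825/4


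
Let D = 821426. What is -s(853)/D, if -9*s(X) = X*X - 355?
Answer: 40403/410713 ≈ 0.098373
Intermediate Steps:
s(X) = 355/9 - X²/9 (s(X) = -(X*X - 355)/9 = -(X² - 355)/9 = -(-355 + X²)/9 = 355/9 - X²/9)
-s(853)/D = -(355/9 - ⅑*853²)/821426 = -(355/9 - ⅑*727609)/821426 = -(355/9 - 727609/9)/821426 = -(-80806)/821426 = -1*(-40403/410713) = 40403/410713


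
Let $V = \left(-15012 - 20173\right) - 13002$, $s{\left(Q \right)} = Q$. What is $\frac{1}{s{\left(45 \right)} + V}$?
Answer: $- \frac{1}{48142} \approx -2.0772 \cdot 10^{-5}$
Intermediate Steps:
$V = -48187$ ($V = -35185 - 13002 = -48187$)
$\frac{1}{s{\left(45 \right)} + V} = \frac{1}{45 - 48187} = \frac{1}{-48142} = - \frac{1}{48142}$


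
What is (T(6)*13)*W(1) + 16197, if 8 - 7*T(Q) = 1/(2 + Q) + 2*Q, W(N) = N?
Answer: 906603/56 ≈ 16189.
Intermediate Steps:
T(Q) = 8/7 - 2*Q/7 - 1/(7*(2 + Q)) (T(Q) = 8/7 - (1/(2 + Q) + 2*Q)/7 = 8/7 + (-2*Q/7 - 1/(7*(2 + Q))) = 8/7 - 2*Q/7 - 1/(7*(2 + Q)))
(T(6)*13)*W(1) + 16197 = (((15 - 2*6² + 4*6)/(7*(2 + 6)))*13)*1 + 16197 = (((⅐)*(15 - 2*36 + 24)/8)*13)*1 + 16197 = (((⅐)*(⅛)*(15 - 72 + 24))*13)*1 + 16197 = (((⅐)*(⅛)*(-33))*13)*1 + 16197 = -33/56*13*1 + 16197 = -429/56*1 + 16197 = -429/56 + 16197 = 906603/56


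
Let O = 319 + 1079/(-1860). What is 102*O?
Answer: 10068437/310 ≈ 32479.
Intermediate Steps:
O = 592261/1860 (O = 319 + 1079*(-1/1860) = 319 - 1079/1860 = 592261/1860 ≈ 318.42)
102*O = 102*(592261/1860) = 10068437/310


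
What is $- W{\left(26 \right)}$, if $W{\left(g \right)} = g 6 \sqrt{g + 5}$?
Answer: $- 156 \sqrt{31} \approx -868.57$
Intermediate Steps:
$W{\left(g \right)} = 6 g \sqrt{5 + g}$
$- W{\left(26 \right)} = - 6 \cdot 26 \sqrt{5 + 26} = - 6 \cdot 26 \sqrt{31} = - 156 \sqrt{31}$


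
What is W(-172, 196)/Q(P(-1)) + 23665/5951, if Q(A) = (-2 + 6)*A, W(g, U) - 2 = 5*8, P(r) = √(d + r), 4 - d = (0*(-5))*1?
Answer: 23665/5951 + 7*√3/2 ≈ 10.039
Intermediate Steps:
d = 4 (d = 4 - 0*(-5) = 4 - 0 = 4 - 1*0 = 4 + 0 = 4)
P(r) = √(4 + r)
W(g, U) = 42 (W(g, U) = 2 + 5*8 = 2 + 40 = 42)
Q(A) = 4*A
W(-172, 196)/Q(P(-1)) + 23665/5951 = 42/((4*√(4 - 1))) + 23665/5951 = 42/((4*√3)) + 23665*(1/5951) = 42*(√3/12) + 23665/5951 = 7*√3/2 + 23665/5951 = 23665/5951 + 7*√3/2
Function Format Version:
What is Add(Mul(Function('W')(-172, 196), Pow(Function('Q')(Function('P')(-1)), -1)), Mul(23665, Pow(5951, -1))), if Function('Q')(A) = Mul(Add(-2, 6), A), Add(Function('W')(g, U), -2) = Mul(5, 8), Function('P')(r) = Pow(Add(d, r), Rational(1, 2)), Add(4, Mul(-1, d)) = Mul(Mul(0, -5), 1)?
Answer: Add(Rational(23665, 5951), Mul(Rational(7, 2), Pow(3, Rational(1, 2)))) ≈ 10.039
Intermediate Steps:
d = 4 (d = Add(4, Mul(-1, Mul(Mul(0, -5), 1))) = Add(4, Mul(-1, Mul(0, 1))) = Add(4, Mul(-1, 0)) = Add(4, 0) = 4)
Function('P')(r) = Pow(Add(4, r), Rational(1, 2))
Function('W')(g, U) = 42 (Function('W')(g, U) = Add(2, Mul(5, 8)) = Add(2, 40) = 42)
Function('Q')(A) = Mul(4, A)
Add(Mul(Function('W')(-172, 196), Pow(Function('Q')(Function('P')(-1)), -1)), Mul(23665, Pow(5951, -1))) = Add(Mul(42, Pow(Mul(4, Pow(Add(4, -1), Rational(1, 2))), -1)), Mul(23665, Pow(5951, -1))) = Add(Mul(42, Pow(Mul(4, Pow(3, Rational(1, 2))), -1)), Mul(23665, Rational(1, 5951))) = Add(Mul(42, Mul(Rational(1, 12), Pow(3, Rational(1, 2)))), Rational(23665, 5951)) = Add(Mul(Rational(7, 2), Pow(3, Rational(1, 2))), Rational(23665, 5951)) = Add(Rational(23665, 5951), Mul(Rational(7, 2), Pow(3, Rational(1, 2))))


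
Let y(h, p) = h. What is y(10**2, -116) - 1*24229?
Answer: -24129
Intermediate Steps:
y(10**2, -116) - 1*24229 = 10**2 - 1*24229 = 100 - 24229 = -24129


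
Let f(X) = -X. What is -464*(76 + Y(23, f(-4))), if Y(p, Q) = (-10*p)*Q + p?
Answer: 380944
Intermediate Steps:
Y(p, Q) = p - 10*Q*p (Y(p, Q) = -10*Q*p + p = p - 10*Q*p)
-464*(76 + Y(23, f(-4))) = -464*(76 + 23*(1 - (-10)*(-4))) = -464*(76 + 23*(1 - 10*4)) = -464*(76 + 23*(1 - 40)) = -464*(76 + 23*(-39)) = -464*(76 - 897) = -464*(-821) = 380944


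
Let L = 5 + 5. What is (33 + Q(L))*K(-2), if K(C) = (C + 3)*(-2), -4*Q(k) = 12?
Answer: -60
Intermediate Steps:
L = 10
Q(k) = -3 (Q(k) = -¼*12 = -3)
K(C) = -6 - 2*C (K(C) = (3 + C)*(-2) = -6 - 2*C)
(33 + Q(L))*K(-2) = (33 - 3)*(-6 - 2*(-2)) = 30*(-6 + 4) = 30*(-2) = -60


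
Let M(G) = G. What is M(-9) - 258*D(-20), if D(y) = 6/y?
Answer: 342/5 ≈ 68.400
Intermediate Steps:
M(-9) - 258*D(-20) = -9 - 1548/(-20) = -9 - 1548*(-1)/20 = -9 - 258*(-3/10) = -9 + 387/5 = 342/5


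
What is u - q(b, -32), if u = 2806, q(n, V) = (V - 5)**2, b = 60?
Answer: 1437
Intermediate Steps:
q(n, V) = (-5 + V)**2
u - q(b, -32) = 2806 - (-5 - 32)**2 = 2806 - 1*(-37)**2 = 2806 - 1*1369 = 2806 - 1369 = 1437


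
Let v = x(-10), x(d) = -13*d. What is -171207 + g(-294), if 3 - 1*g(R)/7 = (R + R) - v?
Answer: -166160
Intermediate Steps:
v = 130 (v = -13*(-10) = 130)
g(R) = 931 - 14*R (g(R) = 21 - 7*((R + R) - 1*130) = 21 - 7*(2*R - 130) = 21 - 7*(-130 + 2*R) = 21 + (910 - 14*R) = 931 - 14*R)
-171207 + g(-294) = -171207 + (931 - 14*(-294)) = -171207 + (931 + 4116) = -171207 + 5047 = -166160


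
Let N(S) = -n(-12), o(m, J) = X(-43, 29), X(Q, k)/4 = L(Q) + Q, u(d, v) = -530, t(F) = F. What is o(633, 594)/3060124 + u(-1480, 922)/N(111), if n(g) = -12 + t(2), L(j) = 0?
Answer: -40546686/765031 ≈ -53.000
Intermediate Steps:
X(Q, k) = 4*Q (X(Q, k) = 4*(0 + Q) = 4*Q)
o(m, J) = -172 (o(m, J) = 4*(-43) = -172)
n(g) = -10 (n(g) = -12 + 2 = -10)
N(S) = 10 (N(S) = -1*(-10) = 10)
o(633, 594)/3060124 + u(-1480, 922)/N(111) = -172/3060124 - 530/10 = -172*1/3060124 - 530*⅒ = -43/765031 - 53 = -40546686/765031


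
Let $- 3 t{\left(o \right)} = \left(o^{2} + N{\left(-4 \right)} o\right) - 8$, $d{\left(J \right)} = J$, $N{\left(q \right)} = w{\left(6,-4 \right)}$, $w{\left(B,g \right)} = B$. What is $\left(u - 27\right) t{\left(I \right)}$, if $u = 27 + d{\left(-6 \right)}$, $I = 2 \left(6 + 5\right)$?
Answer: $1216$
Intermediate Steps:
$N{\left(q \right)} = 6$
$I = 22$ ($I = 2 \cdot 11 = 22$)
$u = 21$ ($u = 27 - 6 = 21$)
$t{\left(o \right)} = \frac{8}{3} - 2 o - \frac{o^{2}}{3}$ ($t{\left(o \right)} = - \frac{\left(o^{2} + 6 o\right) - 8}{3} = - \frac{-8 + o^{2} + 6 o}{3} = \frac{8}{3} - 2 o - \frac{o^{2}}{3}$)
$\left(u - 27\right) t{\left(I \right)} = \left(21 - 27\right) \left(\frac{8}{3} - 44 - \frac{22^{2}}{3}\right) = - 6 \left(\frac{8}{3} - 44 - \frac{484}{3}\right) = \left(-6\right) \left(- \frac{608}{3}\right) = 1216$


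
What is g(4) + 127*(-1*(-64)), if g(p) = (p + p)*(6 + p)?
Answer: 8208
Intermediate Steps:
g(p) = 2*p*(6 + p) (g(p) = (2*p)*(6 + p) = 2*p*(6 + p))
g(4) + 127*(-1*(-64)) = 2*4*(6 + 4) + 127*(-1*(-64)) = 2*4*10 + 127*64 = 80 + 8128 = 8208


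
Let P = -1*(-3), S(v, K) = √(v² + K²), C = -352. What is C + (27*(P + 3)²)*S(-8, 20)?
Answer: -352 + 3888*√29 ≈ 20586.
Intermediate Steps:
S(v, K) = √(K² + v²)
P = 3
C + (27*(P + 3)²)*S(-8, 20) = -352 + (27*(3 + 3)²)*√(20² + (-8)²) = -352 + (27*6²)*√(400 + 64) = -352 + (27*36)*√464 = -352 + 972*(4*√29) = -352 + 3888*√29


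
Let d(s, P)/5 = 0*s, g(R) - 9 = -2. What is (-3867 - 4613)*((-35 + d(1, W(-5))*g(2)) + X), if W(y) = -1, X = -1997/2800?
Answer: 10599682/35 ≈ 3.0285e+5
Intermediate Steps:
X = -1997/2800 (X = -1997*1/2800 = -1997/2800 ≈ -0.71321)
g(R) = 7 (g(R) = 9 - 2 = 7)
d(s, P) = 0 (d(s, P) = 5*(0*s) = 5*0 = 0)
(-3867 - 4613)*((-35 + d(1, W(-5))*g(2)) + X) = (-3867 - 4613)*((-35 + 0*7) - 1997/2800) = -8480*((-35 + 0) - 1997/2800) = -8480*(-35 - 1997/2800) = -8480*(-99997/2800) = 10599682/35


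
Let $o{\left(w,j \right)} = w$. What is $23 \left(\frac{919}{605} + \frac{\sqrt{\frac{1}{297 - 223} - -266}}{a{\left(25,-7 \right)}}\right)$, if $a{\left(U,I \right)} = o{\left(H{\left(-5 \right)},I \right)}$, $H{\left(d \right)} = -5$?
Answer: $\frac{21137}{605} - \frac{23 \sqrt{1456690}}{370} \approx -40.088$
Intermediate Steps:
$a{\left(U,I \right)} = -5$
$23 \left(\frac{919}{605} + \frac{\sqrt{\frac{1}{297 - 223} - -266}}{a{\left(25,-7 \right)}}\right) = 23 \left(\frac{919}{605} + \frac{\sqrt{\frac{1}{297 - 223} - -266}}{-5}\right) = 23 \left(919 \cdot \frac{1}{605} + \sqrt{\frac{1}{74} + 266} \left(- \frac{1}{5}\right)\right) = 23 \left(\frac{919}{605} + \sqrt{\frac{1}{74} + 266} \left(- \frac{1}{5}\right)\right) = 23 \left(\frac{919}{605} + \sqrt{\frac{19685}{74}} \left(- \frac{1}{5}\right)\right) = 23 \left(\frac{919}{605} + \frac{\sqrt{1456690}}{74} \left(- \frac{1}{5}\right)\right) = 23 \left(\frac{919}{605} - \frac{\sqrt{1456690}}{370}\right) = \frac{21137}{605} - \frac{23 \sqrt{1456690}}{370}$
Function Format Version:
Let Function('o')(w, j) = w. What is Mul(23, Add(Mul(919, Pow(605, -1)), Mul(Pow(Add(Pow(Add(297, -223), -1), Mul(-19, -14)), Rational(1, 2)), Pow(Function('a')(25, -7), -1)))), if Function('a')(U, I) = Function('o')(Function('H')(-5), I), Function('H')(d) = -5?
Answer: Add(Rational(21137, 605), Mul(Rational(-23, 370), Pow(1456690, Rational(1, 2)))) ≈ -40.088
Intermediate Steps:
Function('a')(U, I) = -5
Mul(23, Add(Mul(919, Pow(605, -1)), Mul(Pow(Add(Pow(Add(297, -223), -1), Mul(-19, -14)), Rational(1, 2)), Pow(Function('a')(25, -7), -1)))) = Mul(23, Add(Mul(919, Pow(605, -1)), Mul(Pow(Add(Pow(Add(297, -223), -1), Mul(-19, -14)), Rational(1, 2)), Pow(-5, -1)))) = Mul(23, Add(Mul(919, Rational(1, 605)), Mul(Pow(Add(Pow(74, -1), 266), Rational(1, 2)), Rational(-1, 5)))) = Mul(23, Add(Rational(919, 605), Mul(Pow(Add(Rational(1, 74), 266), Rational(1, 2)), Rational(-1, 5)))) = Mul(23, Add(Rational(919, 605), Mul(Pow(Rational(19685, 74), Rational(1, 2)), Rational(-1, 5)))) = Mul(23, Add(Rational(919, 605), Mul(Mul(Rational(1, 74), Pow(1456690, Rational(1, 2))), Rational(-1, 5)))) = Mul(23, Add(Rational(919, 605), Mul(Rational(-1, 370), Pow(1456690, Rational(1, 2))))) = Add(Rational(21137, 605), Mul(Rational(-23, 370), Pow(1456690, Rational(1, 2))))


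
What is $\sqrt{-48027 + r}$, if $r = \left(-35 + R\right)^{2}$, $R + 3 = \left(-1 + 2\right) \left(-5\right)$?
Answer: $i \sqrt{46178} \approx 214.89 i$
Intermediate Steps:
$R = -8$ ($R = -3 + \left(-1 + 2\right) \left(-5\right) = -3 + 1 \left(-5\right) = -3 - 5 = -8$)
$r = 1849$ ($r = \left(-35 - 8\right)^{2} = \left(-43\right)^{2} = 1849$)
$\sqrt{-48027 + r} = \sqrt{-48027 + 1849} = \sqrt{-46178} = i \sqrt{46178}$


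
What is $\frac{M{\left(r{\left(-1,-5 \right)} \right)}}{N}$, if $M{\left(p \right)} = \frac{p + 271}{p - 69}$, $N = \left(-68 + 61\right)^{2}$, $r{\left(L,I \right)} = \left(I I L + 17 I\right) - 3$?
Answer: $- \frac{79}{4459} \approx -0.017717$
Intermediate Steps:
$r{\left(L,I \right)} = -3 + 17 I + L I^{2}$ ($r{\left(L,I \right)} = \left(I^{2} L + 17 I\right) - 3 = \left(L I^{2} + 17 I\right) - 3 = \left(17 I + L I^{2}\right) - 3 = -3 + 17 I + L I^{2}$)
$N = 49$ ($N = \left(-7\right)^{2} = 49$)
$M{\left(p \right)} = \frac{271 + p}{-69 + p}$
$\frac{M{\left(r{\left(-1,-5 \right)} \right)}}{N} = \frac{\frac{1}{-69 - 113} \left(271 - 113\right)}{49} = \frac{271 - 113}{-69 - 113} \cdot \frac{1}{49} = \frac{1}{-182} \cdot 158 \cdot \frac{1}{49} = \left(- \frac{1}{182}\right) 158 \cdot \frac{1}{49} = \left(- \frac{79}{91}\right) \frac{1}{49} = - \frac{79}{4459}$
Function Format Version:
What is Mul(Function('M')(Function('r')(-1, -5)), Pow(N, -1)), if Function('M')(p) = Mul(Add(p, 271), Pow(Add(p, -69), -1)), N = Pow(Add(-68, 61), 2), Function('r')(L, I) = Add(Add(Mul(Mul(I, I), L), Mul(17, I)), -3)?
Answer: Rational(-79, 4459) ≈ -0.017717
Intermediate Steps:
Function('r')(L, I) = Add(-3, Mul(17, I), Mul(L, Pow(I, 2))) (Function('r')(L, I) = Add(Add(Mul(Pow(I, 2), L), Mul(17, I)), -3) = Add(Add(Mul(L, Pow(I, 2)), Mul(17, I)), -3) = Add(Add(Mul(17, I), Mul(L, Pow(I, 2))), -3) = Add(-3, Mul(17, I), Mul(L, Pow(I, 2))))
N = 49 (N = Pow(-7, 2) = 49)
Function('M')(p) = Mul(Pow(Add(-69, p), -1), Add(271, p)) (Function('M')(p) = Mul(Add(271, p), Pow(Add(-69, p), -1)) = Mul(Pow(Add(-69, p), -1), Add(271, p)))
Mul(Function('M')(Function('r')(-1, -5)), Pow(N, -1)) = Mul(Mul(Pow(Add(-69, Add(-3, Mul(17, -5), Mul(-1, Pow(-5, 2)))), -1), Add(271, Add(-3, Mul(17, -5), Mul(-1, Pow(-5, 2))))), Pow(49, -1)) = Mul(Mul(Pow(Add(-69, Add(-3, -85, Mul(-1, 25))), -1), Add(271, Add(-3, -85, Mul(-1, 25)))), Rational(1, 49)) = Mul(Mul(Pow(Add(-69, Add(-3, -85, -25)), -1), Add(271, Add(-3, -85, -25))), Rational(1, 49)) = Mul(Mul(Pow(Add(-69, -113), -1), Add(271, -113)), Rational(1, 49)) = Mul(Mul(Pow(-182, -1), 158), Rational(1, 49)) = Mul(Mul(Rational(-1, 182), 158), Rational(1, 49)) = Mul(Rational(-79, 91), Rational(1, 49)) = Rational(-79, 4459)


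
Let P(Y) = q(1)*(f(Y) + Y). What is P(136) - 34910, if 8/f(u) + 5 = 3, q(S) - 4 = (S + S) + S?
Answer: -33986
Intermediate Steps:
q(S) = 4 + 3*S (q(S) = 4 + ((S + S) + S) = 4 + (2*S + S) = 4 + 3*S)
f(u) = -4 (f(u) = 8/(-5 + 3) = 8/(-2) = 8*(-½) = -4)
P(Y) = -28 + 7*Y (P(Y) = (4 + 3*1)*(-4 + Y) = (4 + 3)*(-4 + Y) = 7*(-4 + Y) = -28 + 7*Y)
P(136) - 34910 = (-28 + 7*136) - 34910 = (-28 + 952) - 34910 = 924 - 34910 = -33986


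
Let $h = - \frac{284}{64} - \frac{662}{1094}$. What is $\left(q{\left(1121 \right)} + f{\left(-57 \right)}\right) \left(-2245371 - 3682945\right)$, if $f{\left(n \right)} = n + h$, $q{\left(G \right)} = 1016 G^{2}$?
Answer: $- \frac{16560886269549109685}{2188} \approx -7.569 \cdot 10^{15}$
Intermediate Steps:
$h = - \frac{44133}{8752}$ ($h = \left(-284\right) \frac{1}{64} - \frac{331}{547} = - \frac{71}{16} - \frac{331}{547} = - \frac{44133}{8752} \approx -5.0426$)
$f{\left(n \right)} = - \frac{44133}{8752} + n$ ($f{\left(n \right)} = n - \frac{44133}{8752} = - \frac{44133}{8752} + n$)
$\left(q{\left(1121 \right)} + f{\left(-57 \right)}\right) \left(-2245371 - 3682945\right) = \left(1016 \cdot 1121^{2} - \frac{542997}{8752}\right) \left(-2245371 - 3682945\right) = \left(1016 \cdot 1256641 - \frac{542997}{8752}\right) \left(-5928316\right) = \left(1276747256 - \frac{542997}{8752}\right) \left(-5928316\right) = \frac{11174091441515}{8752} \left(-5928316\right) = - \frac{16560886269549109685}{2188}$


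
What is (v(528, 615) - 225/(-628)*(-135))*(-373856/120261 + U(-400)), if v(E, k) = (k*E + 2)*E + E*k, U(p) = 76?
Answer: 78803613268617445/6293659 ≈ 1.2521e+10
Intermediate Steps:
v(E, k) = E*k + E*(2 + E*k) (v(E, k) = (E*k + 2)*E + E*k = (2 + E*k)*E + E*k = E*(2 + E*k) + E*k = E*k + E*(2 + E*k))
(v(528, 615) - 225/(-628)*(-135))*(-373856/120261 + U(-400)) = (528*(2 + 615 + 528*615) - 225/(-628)*(-135))*(-373856/120261 + 76) = (528*(2 + 615 + 324720) - 225*(-1/628)*(-135))*(-373856*1/120261 + 76) = (528*325337 + (225/628)*(-135))*(-373856/120261 + 76) = (171777936 - 30375/628)*(8765980/120261) = (107876513433/628)*(8765980/120261) = 78803613268617445/6293659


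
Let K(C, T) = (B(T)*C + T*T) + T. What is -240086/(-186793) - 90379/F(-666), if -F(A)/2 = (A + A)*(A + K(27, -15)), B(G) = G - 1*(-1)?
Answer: 550299477283/415012204368 ≈ 1.3260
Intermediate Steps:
B(G) = 1 + G (B(G) = G + 1 = 1 + G)
K(C, T) = T + T² + C*(1 + T) (K(C, T) = ((1 + T)*C + T*T) + T = (C*(1 + T) + T²) + T = (T² + C*(1 + T)) + T = T + T² + C*(1 + T))
F(A) = -4*A*(-168 + A) (F(A) = -2*(A + A)*(A + (-15 + (-15)² + 27*(1 - 15))) = -2*2*A*(A + (-15 + 225 + 27*(-14))) = -2*2*A*(A + (-15 + 225 - 378)) = -2*2*A*(A - 168) = -2*2*A*(-168 + A) = -4*A*(-168 + A))
-240086/(-186793) - 90379/F(-666) = -240086/(-186793) - 90379*(-1/(2664*(168 - 1*(-666)))) = -240086*(-1/186793) - 90379*(-1/(2664*(168 + 666))) = 240086/186793 - 90379/(4*(-666)*834) = 240086/186793 - 90379/(-2221776) = 240086/186793 - 90379*(-1/2221776) = 240086/186793 + 90379/2221776 = 550299477283/415012204368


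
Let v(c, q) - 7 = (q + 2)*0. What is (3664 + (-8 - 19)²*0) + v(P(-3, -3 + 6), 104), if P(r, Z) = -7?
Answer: 3671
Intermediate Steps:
v(c, q) = 7 (v(c, q) = 7 + (q + 2)*0 = 7 + (2 + q)*0 = 7 + 0 = 7)
(3664 + (-8 - 19)²*0) + v(P(-3, -3 + 6), 104) = (3664 + (-8 - 19)²*0) + 7 = (3664 + (-27)²*0) + 7 = (3664 + 729*0) + 7 = (3664 + 0) + 7 = 3664 + 7 = 3671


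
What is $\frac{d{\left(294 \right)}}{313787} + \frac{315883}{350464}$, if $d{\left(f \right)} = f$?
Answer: $\frac{99223015337}{109971047168} \approx 0.90226$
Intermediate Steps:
$\frac{d{\left(294 \right)}}{313787} + \frac{315883}{350464} = \frac{294}{313787} + \frac{315883}{350464} = \frac{99223015337}{109971047168}$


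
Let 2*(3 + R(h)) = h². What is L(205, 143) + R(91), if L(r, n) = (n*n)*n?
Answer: 5856689/2 ≈ 2.9283e+6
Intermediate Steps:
L(r, n) = n³ (L(r, n) = n²*n = n³)
R(h) = -3 + h²/2
L(205, 143) + R(91) = 143³ + (-3 + (½)*91²) = 2924207 + (-3 + (½)*8281) = 2924207 + (-3 + 8281/2) = 2924207 + 8275/2 = 5856689/2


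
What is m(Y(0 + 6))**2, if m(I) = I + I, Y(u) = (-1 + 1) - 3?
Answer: 36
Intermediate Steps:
Y(u) = -3 (Y(u) = 0 - 3 = -3)
m(I) = 2*I
m(Y(0 + 6))**2 = (2*(-3))**2 = (-6)**2 = 36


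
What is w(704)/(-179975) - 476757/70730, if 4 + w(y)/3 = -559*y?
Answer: -91963539/509185270 ≈ -0.18061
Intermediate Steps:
w(y) = -12 - 1677*y (w(y) = -12 + 3*(-559*y) = -12 - 1677*y)
w(704)/(-179975) - 476757/70730 = (-12 - 1677*704)/(-179975) - 476757/70730 = (-12 - 1180608)*(-1/179975) - 476757*1/70730 = -1180620*(-1/179975) - 476757/70730 = 236124/35995 - 476757/70730 = -91963539/509185270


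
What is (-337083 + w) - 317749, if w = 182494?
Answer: -472338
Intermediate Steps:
(-337083 + w) - 317749 = (-337083 + 182494) - 317749 = -154589 - 317749 = -472338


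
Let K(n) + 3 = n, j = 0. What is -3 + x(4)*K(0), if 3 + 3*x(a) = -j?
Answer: 0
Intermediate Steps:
K(n) = -3 + n
x(a) = -1 (x(a) = -1 + (-1*0)/3 = -1 + (1/3)*0 = -1 + 0 = -1)
-3 + x(4)*K(0) = -3 - (-3 + 0) = -3 - 1*(-3) = -3 + 3 = 0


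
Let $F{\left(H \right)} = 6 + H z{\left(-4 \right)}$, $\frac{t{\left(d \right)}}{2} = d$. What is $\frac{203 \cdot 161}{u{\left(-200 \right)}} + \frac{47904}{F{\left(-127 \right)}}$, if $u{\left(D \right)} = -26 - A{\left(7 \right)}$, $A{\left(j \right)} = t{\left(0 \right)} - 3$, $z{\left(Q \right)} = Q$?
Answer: $- \frac{341245}{257} \approx -1327.8$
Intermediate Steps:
$t{\left(d \right)} = 2 d$
$A{\left(j \right)} = -3$ ($A{\left(j \right)} = 2 \cdot 0 - 3 = 0 - 3 = -3$)
$F{\left(H \right)} = 6 - 4 H$ ($F{\left(H \right)} = 6 + H \left(-4\right) = 6 - 4 H$)
$u{\left(D \right)} = -23$ ($u{\left(D \right)} = -26 - -3 = -26 + 3 = -23$)
$\frac{203 \cdot 161}{u{\left(-200 \right)}} + \frac{47904}{F{\left(-127 \right)}} = \frac{203 \cdot 161}{-23} + \frac{47904}{6 - -508} = 32683 \left(- \frac{1}{23}\right) + \frac{47904}{6 + 508} = -1421 + \frac{47904}{514} = -1421 + 47904 \cdot \frac{1}{514} = -1421 + \frac{23952}{257} = - \frac{341245}{257}$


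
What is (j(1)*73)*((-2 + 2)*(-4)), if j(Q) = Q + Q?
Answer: 0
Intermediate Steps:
j(Q) = 2*Q
(j(1)*73)*((-2 + 2)*(-4)) = ((2*1)*73)*((-2 + 2)*(-4)) = (2*73)*(0*(-4)) = 146*0 = 0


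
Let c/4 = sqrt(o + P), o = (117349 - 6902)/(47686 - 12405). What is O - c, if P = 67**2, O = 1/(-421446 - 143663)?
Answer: -1/565109 - 8*sqrt(1397893691634)/35281 ≈ -268.09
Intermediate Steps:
O = -1/565109 (O = 1/(-565109) = -1/565109 ≈ -1.7696e-6)
P = 4489
o = 110447/35281 ≈ 3.1305
c = 8*sqrt(1397893691634)/35281 (c = 4*sqrt(110447/35281 + 4489) = 4*sqrt(158486856/35281) = 4*(2*sqrt(1397893691634)/35281) = 8*sqrt(1397893691634)/35281 ≈ 268.09)
O - c = -1/565109 - 8*sqrt(1397893691634)/35281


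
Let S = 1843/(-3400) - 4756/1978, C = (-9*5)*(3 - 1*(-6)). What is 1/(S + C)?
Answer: -3362600/1371760927 ≈ -0.0024513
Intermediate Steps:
C = -405 (C = -45*(3 + 6) = -45*9 = -405)
S = -9907927/3362600 (S = 1843*(-1/3400) - 4756*1/1978 = -1843/3400 - 2378/989 = -9907927/3362600 ≈ -2.9465)
1/(S + C) = 1/(-9907927/3362600 - 405) = 1/(-1371760927/3362600) = -3362600/1371760927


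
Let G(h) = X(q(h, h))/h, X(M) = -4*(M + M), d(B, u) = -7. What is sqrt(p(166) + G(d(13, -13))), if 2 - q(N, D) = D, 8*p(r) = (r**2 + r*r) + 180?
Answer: sqrt(1356670)/14 ≈ 83.197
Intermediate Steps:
p(r) = 45/2 + r**2/4 (p(r) = ((r**2 + r*r) + 180)/8 = ((r**2 + r**2) + 180)/8 = (2*r**2 + 180)/8 = (180 + 2*r**2)/8 = 45/2 + r**2/4)
q(N, D) = 2 - D
X(M) = -8*M
G(h) = (-16 + 8*h)/h (G(h) = (-8*(2 - h))/h = (-16 + 8*h)/h)
sqrt(p(166) + G(d(13, -13))) = sqrt((45/2 + (1/4)*166**2) + (8 - 16/(-7))) = sqrt((45/2 + (1/4)*27556) + (8 - 16*(-1/7))) = sqrt((45/2 + 6889) + (8 + 16/7)) = sqrt(13823/2 + 72/7) = sqrt(96905/14) = sqrt(1356670)/14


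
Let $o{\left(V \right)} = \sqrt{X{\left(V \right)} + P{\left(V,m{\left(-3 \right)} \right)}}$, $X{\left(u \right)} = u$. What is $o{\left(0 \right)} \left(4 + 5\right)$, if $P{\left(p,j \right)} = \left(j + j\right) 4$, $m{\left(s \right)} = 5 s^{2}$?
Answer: $54 \sqrt{10} \approx 170.76$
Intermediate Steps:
$P{\left(p,j \right)} = 8 j$ ($P{\left(p,j \right)} = 2 j 4 = 8 j$)
$o{\left(V \right)} = \sqrt{360 + V}$ ($o{\left(V \right)} = \sqrt{V + 8 \cdot 5 \left(-3\right)^{2}} = \sqrt{V + 8 \cdot 5 \cdot 9} = \sqrt{V + 8 \cdot 45} = \sqrt{V + 360} = \sqrt{360 + V}$)
$o{\left(0 \right)} \left(4 + 5\right) = \sqrt{360 + 0} \left(4 + 5\right) = \sqrt{360} \cdot 9 = 6 \sqrt{10} \cdot 9 = 54 \sqrt{10}$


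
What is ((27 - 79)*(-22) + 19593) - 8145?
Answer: 12592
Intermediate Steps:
((27 - 79)*(-22) + 19593) - 8145 = (-52*(-22) + 19593) - 8145 = (1144 + 19593) - 8145 = 20737 - 8145 = 12592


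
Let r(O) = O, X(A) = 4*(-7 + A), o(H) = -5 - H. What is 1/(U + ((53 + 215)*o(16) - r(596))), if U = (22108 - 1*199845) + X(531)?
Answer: -1/181865 ≈ -5.4986e-6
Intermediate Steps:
X(A) = -28 + 4*A
U = -175641 (U = (22108 - 1*199845) + (-28 + 4*531) = (22108 - 199845) + (-28 + 2124) = -177737 + 2096 = -175641)
1/(U + ((53 + 215)*o(16) - r(596))) = 1/(-175641 + ((53 + 215)*(-5 - 1*16) - 1*596)) = 1/(-175641 + (268*(-5 - 16) - 596)) = 1/(-175641 + (268*(-21) - 596)) = 1/(-175641 + (-5628 - 596)) = 1/(-175641 - 6224) = 1/(-181865) = -1/181865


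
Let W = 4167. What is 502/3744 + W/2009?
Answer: 8304883/3760848 ≈ 2.2082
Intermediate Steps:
502/3744 + W/2009 = 502/3744 + 4167/2009 = 502*(1/3744) + 4167*(1/2009) = 251/1872 + 4167/2009 = 8304883/3760848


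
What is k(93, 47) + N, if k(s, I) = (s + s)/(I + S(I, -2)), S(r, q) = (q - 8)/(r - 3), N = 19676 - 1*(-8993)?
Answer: 9834831/343 ≈ 28673.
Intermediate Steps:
N = 28669 (N = 19676 + 8993 = 28669)
S(r, q) = (-8 + q)/(-3 + r)
k(s, I) = 2*s/(I - 10/(-3 + I)) (k(s, I) = (s + s)/(I + (-8 - 2)/(-3 + I)) = (2*s)/(I - 10/(-3 + I)) = 2*s/(I - 10/(-3 + I)))
k(93, 47) + N = 2*93*(-3 + 47)/(-10 + 47*(-3 + 47)) + 28669 = 2*93*44/(-10 + 47*44) + 28669 = 2*93*44/(-10 + 2068) + 28669 = 2*93*44/2058 + 28669 = 2*93*(1/2058)*44 + 28669 = 1364/343 + 28669 = 9834831/343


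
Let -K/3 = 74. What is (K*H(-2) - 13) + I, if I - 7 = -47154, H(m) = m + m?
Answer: -46272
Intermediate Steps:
K = -222 (K = -3*74 = -222)
H(m) = 2*m
I = -47147 (I = 7 - 47154 = -47147)
(K*H(-2) - 13) + I = (-444*(-2) - 13) - 47147 = (-222*(-4) - 13) - 47147 = (888 - 13) - 47147 = 875 - 47147 = -46272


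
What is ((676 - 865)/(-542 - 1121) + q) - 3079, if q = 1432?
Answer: -2738772/1663 ≈ -1646.9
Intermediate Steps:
((676 - 865)/(-542 - 1121) + q) - 3079 = ((676 - 865)/(-542 - 1121) + 1432) - 3079 = (-189/(-1663) + 1432) - 3079 = (-189*(-1/1663) + 1432) - 3079 = (189/1663 + 1432) - 3079 = 2381605/1663 - 3079 = -2738772/1663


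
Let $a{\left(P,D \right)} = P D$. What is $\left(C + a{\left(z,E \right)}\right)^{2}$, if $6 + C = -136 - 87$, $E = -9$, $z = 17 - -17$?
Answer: $286225$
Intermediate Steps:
$z = 34$ ($z = 17 + 17 = 34$)
$C = -229$ ($C = -6 - 223 = -229$)
$a{\left(P,D \right)} = D P$
$\left(C + a{\left(z,E \right)}\right)^{2} = \left(-229 - 306\right)^{2} = \left(-535\right)^{2} = 286225$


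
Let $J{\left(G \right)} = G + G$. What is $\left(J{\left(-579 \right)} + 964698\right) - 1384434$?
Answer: $-420894$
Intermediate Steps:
$J{\left(G \right)} = 2 G$
$\left(J{\left(-579 \right)} + 964698\right) - 1384434 = \left(2 \left(-579\right) + 964698\right) - 1384434 = \left(-1158 + 964698\right) - 1384434 = 963540 - 1384434 = -420894$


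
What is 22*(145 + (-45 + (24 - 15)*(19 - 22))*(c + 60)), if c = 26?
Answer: -133034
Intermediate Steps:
22*(145 + (-45 + (24 - 15)*(19 - 22))*(c + 60)) = 22*(145 + (-45 + (24 - 15)*(19 - 22))*(26 + 60)) = 22*(145 + (-45 + 9*(-3))*86) = 22*(145 + (-45 - 27)*86) = 22*(145 - 72*86) = 22*(145 - 6192) = 22*(-6047) = -133034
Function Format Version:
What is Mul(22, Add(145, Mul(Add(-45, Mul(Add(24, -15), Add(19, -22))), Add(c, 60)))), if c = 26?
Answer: -133034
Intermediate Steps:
Mul(22, Add(145, Mul(Add(-45, Mul(Add(24, -15), Add(19, -22))), Add(c, 60)))) = Mul(22, Add(145, Mul(Add(-45, Mul(Add(24, -15), Add(19, -22))), Add(26, 60)))) = Mul(22, Add(145, Mul(Add(-45, Mul(9, -3)), 86))) = Mul(22, Add(145, Mul(Add(-45, -27), 86))) = Mul(22, Add(145, Mul(-72, 86))) = Mul(22, Add(145, -6192)) = Mul(22, -6047) = -133034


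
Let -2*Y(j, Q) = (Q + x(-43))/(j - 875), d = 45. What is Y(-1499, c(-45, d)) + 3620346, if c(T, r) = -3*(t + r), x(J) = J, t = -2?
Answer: 4297350659/1187 ≈ 3.6203e+6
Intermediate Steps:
c(T, r) = 6 - 3*r (c(T, r) = -3*(-2 + r) = 6 - 3*r)
Y(j, Q) = -(-43 + Q)/(2*(-875 + j)) (Y(j, Q) = -(Q - 43)/(2*(j - 875)) = -(-43 + Q)/(2*(-875 + j)))
Y(-1499, c(-45, d)) + 3620346 = (43 - (6 - 3*45))/(2*(-875 - 1499)) + 3620346 = (1/2)*(43 - (6 - 135))/(-2374) + 3620346 = (1/2)*(-1/2374)*(43 - 1*(-129)) + 3620346 = (1/2)*(-1/2374)*(43 + 129) + 3620346 = (1/2)*(-1/2374)*172 + 3620346 = -43/1187 + 3620346 = 4297350659/1187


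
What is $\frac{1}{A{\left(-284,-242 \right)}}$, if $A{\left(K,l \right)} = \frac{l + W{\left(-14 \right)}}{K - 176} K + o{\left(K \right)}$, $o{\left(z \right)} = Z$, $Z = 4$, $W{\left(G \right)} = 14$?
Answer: $- \frac{115}{15728} \approx -0.0073118$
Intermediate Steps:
$o{\left(z \right)} = 4$
$A{\left(K,l \right)} = 4 + \frac{K \left(14 + l\right)}{-176 + K}$ ($A{\left(K,l \right)} = \frac{l + 14}{K - 176} K + 4 = \frac{14 + l}{-176 + K} K + 4 = \frac{K \left(14 + l\right)}{-176 + K} + 4 = 4 + \frac{K \left(14 + l\right)}{-176 + K}$)
$\frac{1}{A{\left(-284,-242 \right)}} = \frac{1}{\frac{1}{-176 - 284} \left(-704 + 18 \left(-284\right) - -68728\right)} = \frac{1}{\frac{1}{-460} \left(-704 - 5112 + 68728\right)} = \frac{1}{\left(- \frac{1}{460}\right) 62912} = \frac{1}{- \frac{15728}{115}} = - \frac{115}{15728}$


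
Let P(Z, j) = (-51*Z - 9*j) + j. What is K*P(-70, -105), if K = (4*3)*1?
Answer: 52920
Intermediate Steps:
K = 12 (K = 12*1 = 12)
P(Z, j) = -51*Z - 8*j
K*P(-70, -105) = 12*(-51*(-70) - 8*(-105)) = 12*(3570 + 840) = 12*4410 = 52920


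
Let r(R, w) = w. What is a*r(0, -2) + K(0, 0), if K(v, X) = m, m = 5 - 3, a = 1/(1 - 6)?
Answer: 12/5 ≈ 2.4000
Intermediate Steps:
a = -⅕ (a = 1/(-5) = -⅕ ≈ -0.20000)
m = 2
K(v, X) = 2
a*r(0, -2) + K(0, 0) = -⅕*(-2) + 2 = ⅖ + 2 = 12/5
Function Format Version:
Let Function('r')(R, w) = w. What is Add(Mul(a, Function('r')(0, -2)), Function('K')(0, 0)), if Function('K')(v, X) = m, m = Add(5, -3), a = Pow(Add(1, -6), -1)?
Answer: Rational(12, 5) ≈ 2.4000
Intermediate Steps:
a = Rational(-1, 5) (a = Pow(-5, -1) = Rational(-1, 5) ≈ -0.20000)
m = 2
Function('K')(v, X) = 2
Add(Mul(a, Function('r')(0, -2)), Function('K')(0, 0)) = Add(Mul(Rational(-1, 5), -2), 2) = Add(Rational(2, 5), 2) = Rational(12, 5)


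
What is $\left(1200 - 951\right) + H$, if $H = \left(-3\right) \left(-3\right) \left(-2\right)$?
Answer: $231$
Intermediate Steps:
$H = -18$ ($H = 9 \left(-2\right) = -18$)
$\left(1200 - 951\right) + H = \left(1200 - 951\right) - 18 = 249 - 18 = 231$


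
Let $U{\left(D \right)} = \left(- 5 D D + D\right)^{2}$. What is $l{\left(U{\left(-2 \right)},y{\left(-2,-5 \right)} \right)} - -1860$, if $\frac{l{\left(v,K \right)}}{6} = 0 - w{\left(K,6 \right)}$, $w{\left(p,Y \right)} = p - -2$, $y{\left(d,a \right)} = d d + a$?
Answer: $1854$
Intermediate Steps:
$y{\left(d,a \right)} = a + d^{2}$ ($y{\left(d,a \right)} = d^{2} + a = a + d^{2}$)
$w{\left(p,Y \right)} = 2 + p$ ($w{\left(p,Y \right)} = p + 2 = 2 + p$)
$U{\left(D \right)} = \left(D - 5 D^{2}\right)^{2}$ ($U{\left(D \right)} = \left(- 5 D^{2} + D\right)^{2} = \left(D - 5 D^{2}\right)^{2}$)
$l{\left(v,K \right)} = -12 - 6 K$ ($l{\left(v,K \right)} = 6 \left(0 - \left(2 + K\right)\right) = 6 \left(-2 - K\right) = -12 - 6 K$)
$l{\left(U{\left(-2 \right)},y{\left(-2,-5 \right)} \right)} - -1860 = \left(-12 - 6 \left(-5 + \left(-2\right)^{2}\right)\right) - -1860 = \left(-12 - 6 \left(-5 + 4\right)\right) + 1860 = \left(-12 - -6\right) + 1860 = \left(-12 + 6\right) + 1860 = -6 + 1860 = 1854$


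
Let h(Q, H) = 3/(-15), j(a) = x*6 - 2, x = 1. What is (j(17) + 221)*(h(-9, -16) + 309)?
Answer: 69480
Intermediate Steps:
j(a) = 4 (j(a) = 1*6 - 2 = 6 - 2 = 4)
h(Q, H) = -⅕ (h(Q, H) = 3*(-1/15) = -⅕)
(j(17) + 221)*(h(-9, -16) + 309) = (4 + 221)*(-⅕ + 309) = 225*(1544/5) = 69480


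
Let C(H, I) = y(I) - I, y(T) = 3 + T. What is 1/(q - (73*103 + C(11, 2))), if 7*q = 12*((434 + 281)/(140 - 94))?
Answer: -161/1206752 ≈ -0.00013342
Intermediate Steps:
C(H, I) = 3 (C(H, I) = (3 + I) - I = 3)
q = 4290/161 (q = (12*((434 + 281)/(140 - 94)))/7 = (12*(715/46))/7 = (⅐)*(4290/23) = 4290/161 ≈ 26.646)
1/(q - (73*103 + C(11, 2))) = 1/(4290/161 - (73*103 + 3)) = 1/(4290/161 - (7519 + 3)) = 1/(4290/161 - 1*7522) = 1/(4290/161 - 7522) = 1/(-1206752/161) = -161/1206752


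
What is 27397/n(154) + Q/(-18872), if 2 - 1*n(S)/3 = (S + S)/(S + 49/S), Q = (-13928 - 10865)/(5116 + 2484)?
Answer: 952897687186379/430281600 ≈ 2.2146e+6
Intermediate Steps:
Q = -24793/7600 ≈ -3.2622
n(S) = 6 - 6*S/(S + 49/S) (n(S) = 6 - 3*(S + S)/(S + 49/S) = 6 - 3*2*S/(S + 49/S) = 6 - 6*S/(S + 49/S))
27397/n(154) + Q/(-18872) = 27397/((294/(49 + 154**2))) - 24793/7600/(-18872) = 27397/((294/(49 + 23716))) - 24793/7600*(-1/18872) = 27397/((294/23765)) + 24793/143427200 = 27397/((294*(1/23765))) + 24793/143427200 = 27397/(6/485) + 24793/143427200 = 27397*(485/6) + 24793/143427200 = 13287545/6 + 24793/143427200 = 952897687186379/430281600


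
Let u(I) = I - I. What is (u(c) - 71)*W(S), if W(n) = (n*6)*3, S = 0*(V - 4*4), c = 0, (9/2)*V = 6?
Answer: 0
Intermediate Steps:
V = 4/3 (V = (2/9)*6 = 4/3 ≈ 1.3333)
S = 0 (S = 0*(4/3 - 4*4) = 0*(4/3 - 16) = 0*(-44/3) = 0)
W(n) = 18*n (W(n) = (6*n)*3 = 18*n)
u(I) = 0
(u(c) - 71)*W(S) = (0 - 71)*(18*0) = -71*0 = 0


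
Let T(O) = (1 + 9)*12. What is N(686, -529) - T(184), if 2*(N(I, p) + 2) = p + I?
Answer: -87/2 ≈ -43.500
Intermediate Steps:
T(O) = 120 (T(O) = 10*12 = 120)
N(I, p) = -2 + I/2 + p/2 (N(I, p) = -2 + (p + I)/2 = -2 + (I + p)/2 = -2 + (I/2 + p/2) = -2 + I/2 + p/2)
N(686, -529) - T(184) = (-2 + (½)*686 + (½)*(-529)) - 1*120 = (-2 + 343 - 529/2) - 120 = 153/2 - 120 = -87/2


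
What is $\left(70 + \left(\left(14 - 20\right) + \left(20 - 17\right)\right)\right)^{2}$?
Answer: $4489$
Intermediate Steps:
$\left(70 + \left(\left(14 - 20\right) + \left(20 - 17\right)\right)\right)^{2} = \left(70 + \left(-6 + \left(20 - 17\right)\right)\right)^{2} = \left(70 + \left(-6 + 3\right)\right)^{2} = \left(70 - 3\right)^{2} = 67^{2} = 4489$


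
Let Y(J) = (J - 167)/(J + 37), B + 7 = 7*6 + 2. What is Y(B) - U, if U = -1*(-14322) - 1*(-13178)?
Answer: -1017565/37 ≈ -27502.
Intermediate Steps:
B = 37 (B = -7 + (7*6 + 2) = -7 + (42 + 2) = -7 + 44 = 37)
U = 27500 (U = 14322 + 13178 = 27500)
Y(J) = (-167 + J)/(37 + J)
Y(B) - U = (-167 + 37)/(37 + 37) - 1*27500 = -130/74 - 27500 = (1/74)*(-130) - 27500 = -65/37 - 27500 = -1017565/37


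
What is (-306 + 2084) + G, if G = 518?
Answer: 2296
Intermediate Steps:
(-306 + 2084) + G = (-306 + 2084) + 518 = 1778 + 518 = 2296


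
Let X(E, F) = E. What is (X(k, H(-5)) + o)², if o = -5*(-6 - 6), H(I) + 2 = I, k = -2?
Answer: 3364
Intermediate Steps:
H(I) = -2 + I
o = 60 (o = -5*(-12) = 60)
(X(k, H(-5)) + o)² = (-2 + 60)² = 58² = 3364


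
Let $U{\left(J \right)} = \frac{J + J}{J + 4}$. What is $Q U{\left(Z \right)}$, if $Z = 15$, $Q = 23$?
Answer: $\frac{690}{19} \approx 36.316$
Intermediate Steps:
$U{\left(J \right)} = \frac{2 J}{4 + J}$
$Q U{\left(Z \right)} = 23 \cdot 2 \cdot 15 \frac{1}{4 + 15} = 23 \cdot 2 \cdot 15 \cdot \frac{1}{19} = 23 \cdot \frac{30}{19} = \frac{690}{19}$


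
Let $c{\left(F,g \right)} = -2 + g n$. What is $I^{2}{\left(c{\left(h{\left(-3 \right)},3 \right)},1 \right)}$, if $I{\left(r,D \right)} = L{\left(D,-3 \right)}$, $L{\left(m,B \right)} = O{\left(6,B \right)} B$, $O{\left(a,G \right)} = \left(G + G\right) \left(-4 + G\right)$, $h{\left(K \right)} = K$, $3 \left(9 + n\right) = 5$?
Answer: $15876$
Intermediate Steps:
$n = - \frac{22}{3}$ ($n = -9 + \frac{1}{3} \cdot 5 = -9 + \frac{5}{3} = - \frac{22}{3} \approx -7.3333$)
$O{\left(a,G \right)} = 2 G \left(-4 + G\right)$
$c{\left(F,g \right)} = -2 - \frac{22 g}{3}$ ($c{\left(F,g \right)} = -2 + g \left(- \frac{22}{3}\right) = -2 - \frac{22 g}{3}$)
$L{\left(m,B \right)} = 2 B^{2} \left(-4 + B\right)$ ($L{\left(m,B \right)} = 2 B \left(-4 + B\right) B = 2 B^{2} \left(-4 + B\right)$)
$I{\left(r,D \right)} = -126$ ($I{\left(r,D \right)} = 2 \left(-3\right)^{2} \left(-4 - 3\right) = 2 \cdot 9 \left(-7\right) = -126$)
$I^{2}{\left(c{\left(h{\left(-3 \right)},3 \right)},1 \right)} = \left(-126\right)^{2} = 15876$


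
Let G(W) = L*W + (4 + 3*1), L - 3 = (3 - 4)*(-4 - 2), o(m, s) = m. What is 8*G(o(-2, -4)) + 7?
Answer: -81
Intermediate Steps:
L = 9 (L = 3 + (3 - 4)*(-4 - 2) = 3 - 1*(-6) = 3 + 6 = 9)
G(W) = 7 + 9*W (G(W) = 9*W + (4 + 3*1) = 9*W + (4 + 3) = 9*W + 7 = 7 + 9*W)
8*G(o(-2, -4)) + 7 = 8*(7 + 9*(-2)) + 7 = 8*(7 - 18) + 7 = 8*(-11) + 7 = -88 + 7 = -81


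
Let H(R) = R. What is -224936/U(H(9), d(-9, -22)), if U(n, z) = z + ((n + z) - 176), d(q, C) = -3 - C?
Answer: 224936/129 ≈ 1743.7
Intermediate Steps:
U(n, z) = -176 + n + 2*z (U(n, z) = z + (-176 + n + z) = -176 + n + 2*z)
-224936/U(H(9), d(-9, -22)) = -224936/(-176 + 9 + 2*(-3 - 1*(-22))) = -224936/(-176 + 9 + 2*(-3 + 22)) = -224936/(-176 + 9 + 2*19) = -224936/(-176 + 9 + 38) = -224936/(-129) = -224936*(-1/129) = 224936/129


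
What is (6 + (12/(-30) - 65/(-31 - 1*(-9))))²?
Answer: 885481/12100 ≈ 73.180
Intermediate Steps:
(6 + (12/(-30) - 65/(-31 - 1*(-9))))² = (6 + (12*(-1/30) - 65/(-31 + 9)))² = (6 + (-⅖ - 65/(-22)))² = (6 + (-⅖ - 65*(-1/22)))² = (6 + (-⅖ + 65/22))² = (6 + 281/110)² = (941/110)² = 885481/12100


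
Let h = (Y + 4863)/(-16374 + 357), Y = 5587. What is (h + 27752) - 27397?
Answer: 298715/843 ≈ 354.35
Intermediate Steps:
h = -550/843 (h = (5587 + 4863)/(-16374 + 357) = 10450/(-16017) = 10450*(-1/16017) = -550/843 ≈ -0.65243)
(h + 27752) - 27397 = (-550/843 + 27752) - 27397 = 23394386/843 - 27397 = 298715/843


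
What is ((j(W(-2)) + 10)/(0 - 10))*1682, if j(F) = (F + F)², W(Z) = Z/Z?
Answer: -11774/5 ≈ -2354.8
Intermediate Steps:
W(Z) = 1
j(F) = 4*F² (j(F) = (2*F)² = 4*F²)
((j(W(-2)) + 10)/(0 - 10))*1682 = ((4*1² + 10)/(0 - 10))*1682 = ((4*1 + 10)/(-10))*1682 = ((4 + 10)*(-⅒))*1682 = (14*(-⅒))*1682 = -7/5*1682 = -11774/5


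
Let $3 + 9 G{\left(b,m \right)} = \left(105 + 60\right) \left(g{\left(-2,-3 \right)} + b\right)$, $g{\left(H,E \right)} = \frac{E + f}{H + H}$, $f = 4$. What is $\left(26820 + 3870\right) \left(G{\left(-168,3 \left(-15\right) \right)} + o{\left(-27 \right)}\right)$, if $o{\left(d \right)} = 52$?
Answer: $- \frac{186160425}{2} \approx -9.308 \cdot 10^{7}$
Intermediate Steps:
$g{\left(H,E \right)} = \frac{4 + E}{2 H}$ ($g{\left(H,E \right)} = \frac{E + 4}{H + H} = \frac{4 + E}{2 H}$)
$G{\left(b,m \right)} = - \frac{59}{12} + \frac{55 b}{3}$ ($G{\left(b,m \right)} = - \frac{1}{3} + \frac{\left(105 + 60\right) \left(\frac{4 - 3}{2 \left(-2\right)} + b\right)}{9} = - \frac{1}{3} + \frac{165 \left(\frac{1}{2} \left(- \frac{1}{2}\right) 1 + b\right)}{9} = - \frac{1}{3} + \frac{165 \left(- \frac{1}{4} + b\right)}{9} = - \frac{1}{3} + \frac{- \frac{165}{4} + 165 b}{9} = - \frac{1}{3} + \left(- \frac{55}{12} + \frac{55 b}{3}\right) = - \frac{59}{12} + \frac{55 b}{3}$)
$\left(26820 + 3870\right) \left(G{\left(-168,3 \left(-15\right) \right)} + o{\left(-27 \right)}\right) = \left(26820 + 3870\right) \left(\left(- \frac{59}{12} + \frac{55}{3} \left(-168\right)\right) + 52\right) = 30690 \left(\left(- \frac{59}{12} - 3080\right) + 52\right) = 30690 \left(- \frac{37019}{12} + 52\right) = 30690 \left(- \frac{36395}{12}\right) = - \frac{186160425}{2}$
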